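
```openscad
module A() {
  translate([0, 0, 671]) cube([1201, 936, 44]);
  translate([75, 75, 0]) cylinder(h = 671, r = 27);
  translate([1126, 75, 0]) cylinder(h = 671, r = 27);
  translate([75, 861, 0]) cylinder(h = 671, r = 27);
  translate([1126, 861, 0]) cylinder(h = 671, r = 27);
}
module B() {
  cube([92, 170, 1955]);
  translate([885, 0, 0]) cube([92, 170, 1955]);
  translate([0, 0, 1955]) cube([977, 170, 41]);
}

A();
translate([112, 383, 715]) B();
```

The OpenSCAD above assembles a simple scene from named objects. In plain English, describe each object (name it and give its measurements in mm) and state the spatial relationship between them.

A is a table with a 1201×936 mm rectangular top, 44 mm thick, top surface at z = 715 mm, supported by four round legs of 54 mm diameter, each leg's bounding box inset 48 mm from the nearest pair of top edges, running from the floor.

B is a door frame. The clear opening is 793 mm wide and 1955 mm high. Two 92 mm wide jambs, 170 mm deep, stand either side of the opening from the floor to the top of the opening. A 41 mm thick head sits across the top of both jambs, spanning the full outside width of the frame.

The door frame is on top of the table, centred.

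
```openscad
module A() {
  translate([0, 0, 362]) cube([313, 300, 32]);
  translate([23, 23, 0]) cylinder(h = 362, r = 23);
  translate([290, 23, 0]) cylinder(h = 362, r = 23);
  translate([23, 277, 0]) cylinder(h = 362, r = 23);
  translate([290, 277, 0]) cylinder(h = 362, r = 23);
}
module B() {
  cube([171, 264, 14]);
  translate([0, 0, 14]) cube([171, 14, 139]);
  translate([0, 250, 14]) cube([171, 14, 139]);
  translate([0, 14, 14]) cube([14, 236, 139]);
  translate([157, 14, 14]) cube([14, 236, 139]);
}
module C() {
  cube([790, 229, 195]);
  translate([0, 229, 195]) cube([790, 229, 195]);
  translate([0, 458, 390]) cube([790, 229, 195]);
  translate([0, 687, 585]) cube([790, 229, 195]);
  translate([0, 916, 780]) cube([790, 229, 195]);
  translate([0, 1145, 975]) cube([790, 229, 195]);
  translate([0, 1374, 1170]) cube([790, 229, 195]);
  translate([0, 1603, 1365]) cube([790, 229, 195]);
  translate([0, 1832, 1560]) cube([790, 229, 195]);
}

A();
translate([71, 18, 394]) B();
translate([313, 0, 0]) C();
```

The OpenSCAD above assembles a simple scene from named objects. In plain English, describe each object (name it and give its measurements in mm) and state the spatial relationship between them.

A is a four-legged stool. The seat is a 313×300×32 mm slab whose top surface is at z = 394 mm; four round legs, each 46 mm in diameter, run from the floor (z = 0) to the underside of the seat, each leg's axis is inset half a diameter from the nearest pair of seat edges (so the leg's bounding box is flush with the corner).

B is an open storage box with external size 171×264×153 mm and wall thickness 14 mm (the base is also 14 mm thick). The base covers the whole footprint; the four walls stand on the base, with the y-facing walls full-width and the x-facing walls fitting between their inner faces.

C is a run of 9 identical solid stair steps. Each tread is 790×229 mm and each step block is 195 mm high. Step 1 rests on the floor; step k is offset from step 1 by (k−1)×229 mm in y and (k−1)×195 mm in z.

The open box is on top of the stool, centred. The staircase is against the stool's +x side, with their −y faces flush.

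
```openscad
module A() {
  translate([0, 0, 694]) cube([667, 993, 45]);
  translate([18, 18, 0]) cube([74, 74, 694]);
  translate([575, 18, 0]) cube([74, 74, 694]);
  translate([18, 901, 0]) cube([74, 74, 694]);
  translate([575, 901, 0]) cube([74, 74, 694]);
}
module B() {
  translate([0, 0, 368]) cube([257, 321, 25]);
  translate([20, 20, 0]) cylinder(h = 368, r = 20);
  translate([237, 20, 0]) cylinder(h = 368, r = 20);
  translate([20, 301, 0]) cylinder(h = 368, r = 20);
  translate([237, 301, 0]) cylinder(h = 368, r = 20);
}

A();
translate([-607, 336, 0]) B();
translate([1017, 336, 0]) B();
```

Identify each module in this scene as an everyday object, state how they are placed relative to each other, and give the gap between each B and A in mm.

A is a table. B is a stool. Two stools sit around the table at the −x, +x sides. The gap between each stool and the table is 350 mm.

Each stool's nearest face is 350 mm from the table's bounding box.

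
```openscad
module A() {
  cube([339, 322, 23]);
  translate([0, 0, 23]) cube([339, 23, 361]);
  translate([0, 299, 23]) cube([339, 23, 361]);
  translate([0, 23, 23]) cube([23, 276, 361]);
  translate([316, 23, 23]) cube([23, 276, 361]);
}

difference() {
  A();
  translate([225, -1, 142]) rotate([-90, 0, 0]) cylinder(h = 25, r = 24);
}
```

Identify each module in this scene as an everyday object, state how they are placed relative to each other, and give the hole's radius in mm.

A is an open box. The open box has a circular hole through its front wall. The hole's radius is 24 mm.

The subtracted cylinder has r = 24 mm.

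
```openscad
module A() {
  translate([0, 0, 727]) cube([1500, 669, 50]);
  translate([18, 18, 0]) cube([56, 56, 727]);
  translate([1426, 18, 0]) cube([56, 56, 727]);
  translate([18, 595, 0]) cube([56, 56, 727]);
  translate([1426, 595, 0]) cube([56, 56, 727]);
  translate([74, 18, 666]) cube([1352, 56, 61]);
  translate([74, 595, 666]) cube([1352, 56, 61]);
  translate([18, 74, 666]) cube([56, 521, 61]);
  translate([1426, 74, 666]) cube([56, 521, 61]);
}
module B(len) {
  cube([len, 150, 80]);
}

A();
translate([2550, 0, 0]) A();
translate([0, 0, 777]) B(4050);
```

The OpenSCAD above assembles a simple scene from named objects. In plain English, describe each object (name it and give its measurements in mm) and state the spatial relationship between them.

A is a table: top 1500 mm (x) × 669 mm (y), 50 mm thick, upper face at z = 777 mm, on four 56×56 mm square legs, each inset 18 mm from the nearest pair of top edges, running from z = 0 to the bottom of the top. Four apron rails, 56 mm thick and 61 mm tall, run between adjacent legs with their top edges flush with the underside of the top and their outer faces flush with the legs' outer faces.

B is a rectangular beam 4050 mm long (x), 150 mm deep (y), 80 mm thick (z).

The beam spans the tops of two tables placed 1050 mm apart, resting at z = 777 mm.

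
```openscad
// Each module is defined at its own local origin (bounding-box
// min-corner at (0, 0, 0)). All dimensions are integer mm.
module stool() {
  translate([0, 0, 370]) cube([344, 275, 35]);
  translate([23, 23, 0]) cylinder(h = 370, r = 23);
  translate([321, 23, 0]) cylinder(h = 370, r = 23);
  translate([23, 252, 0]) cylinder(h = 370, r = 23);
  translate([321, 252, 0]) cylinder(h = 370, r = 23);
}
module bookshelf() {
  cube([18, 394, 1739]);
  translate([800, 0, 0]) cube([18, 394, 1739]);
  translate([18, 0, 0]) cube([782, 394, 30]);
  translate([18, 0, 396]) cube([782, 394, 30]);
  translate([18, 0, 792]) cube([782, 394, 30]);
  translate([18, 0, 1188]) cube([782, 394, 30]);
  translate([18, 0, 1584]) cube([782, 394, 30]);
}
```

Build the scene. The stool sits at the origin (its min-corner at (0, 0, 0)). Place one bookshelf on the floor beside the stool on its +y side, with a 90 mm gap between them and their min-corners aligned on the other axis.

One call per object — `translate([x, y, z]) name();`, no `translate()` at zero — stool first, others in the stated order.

stool();
translate([0, 365, 0]) bookshelf();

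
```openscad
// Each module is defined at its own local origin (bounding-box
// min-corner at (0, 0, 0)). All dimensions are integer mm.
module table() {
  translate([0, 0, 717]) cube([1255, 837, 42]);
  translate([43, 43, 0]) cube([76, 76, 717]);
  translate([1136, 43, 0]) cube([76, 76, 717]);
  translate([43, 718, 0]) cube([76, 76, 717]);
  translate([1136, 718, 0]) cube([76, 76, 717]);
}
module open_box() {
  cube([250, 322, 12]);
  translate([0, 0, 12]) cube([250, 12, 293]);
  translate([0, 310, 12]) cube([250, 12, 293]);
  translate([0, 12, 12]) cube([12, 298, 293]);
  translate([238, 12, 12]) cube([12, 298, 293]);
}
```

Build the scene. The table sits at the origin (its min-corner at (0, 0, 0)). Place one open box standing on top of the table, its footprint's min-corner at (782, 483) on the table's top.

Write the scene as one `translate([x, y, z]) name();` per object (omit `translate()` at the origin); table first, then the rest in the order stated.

table();
translate([782, 483, 759]) open_box();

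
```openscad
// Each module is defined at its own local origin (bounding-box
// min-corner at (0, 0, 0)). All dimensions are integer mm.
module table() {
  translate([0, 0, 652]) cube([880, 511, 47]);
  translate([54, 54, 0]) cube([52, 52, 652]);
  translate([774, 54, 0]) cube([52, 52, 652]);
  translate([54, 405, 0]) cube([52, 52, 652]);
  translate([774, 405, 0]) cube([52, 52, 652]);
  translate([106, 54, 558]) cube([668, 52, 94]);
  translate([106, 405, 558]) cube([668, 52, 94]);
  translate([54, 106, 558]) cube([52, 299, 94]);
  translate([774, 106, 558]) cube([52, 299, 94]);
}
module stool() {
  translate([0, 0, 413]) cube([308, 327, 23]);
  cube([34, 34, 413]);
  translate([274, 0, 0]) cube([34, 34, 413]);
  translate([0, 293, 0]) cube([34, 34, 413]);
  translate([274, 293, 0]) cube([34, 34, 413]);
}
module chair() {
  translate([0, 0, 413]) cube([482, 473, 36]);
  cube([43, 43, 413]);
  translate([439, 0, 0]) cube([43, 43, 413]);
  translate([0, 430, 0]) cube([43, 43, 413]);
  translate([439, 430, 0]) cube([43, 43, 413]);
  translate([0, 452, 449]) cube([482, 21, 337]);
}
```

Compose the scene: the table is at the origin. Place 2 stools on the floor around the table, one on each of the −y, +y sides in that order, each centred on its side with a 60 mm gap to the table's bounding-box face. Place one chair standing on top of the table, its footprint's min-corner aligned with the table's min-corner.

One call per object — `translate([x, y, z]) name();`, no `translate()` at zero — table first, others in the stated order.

table();
translate([286, -387, 0]) stool();
translate([286, 571, 0]) stool();
translate([0, 0, 699]) chair();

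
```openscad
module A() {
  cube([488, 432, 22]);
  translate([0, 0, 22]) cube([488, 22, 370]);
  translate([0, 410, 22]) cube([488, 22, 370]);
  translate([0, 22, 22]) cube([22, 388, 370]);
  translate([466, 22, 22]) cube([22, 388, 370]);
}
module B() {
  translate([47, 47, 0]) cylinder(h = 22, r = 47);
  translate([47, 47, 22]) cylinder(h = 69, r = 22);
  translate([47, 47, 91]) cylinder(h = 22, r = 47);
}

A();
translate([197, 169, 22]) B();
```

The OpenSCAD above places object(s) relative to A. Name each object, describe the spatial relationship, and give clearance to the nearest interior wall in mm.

A is an open box. B is a spool. The spool sits inside the open box, centred. The clearance to the nearest interior wall is 147 mm.

Clearances: x = 175, y = 147; minimum 147 mm.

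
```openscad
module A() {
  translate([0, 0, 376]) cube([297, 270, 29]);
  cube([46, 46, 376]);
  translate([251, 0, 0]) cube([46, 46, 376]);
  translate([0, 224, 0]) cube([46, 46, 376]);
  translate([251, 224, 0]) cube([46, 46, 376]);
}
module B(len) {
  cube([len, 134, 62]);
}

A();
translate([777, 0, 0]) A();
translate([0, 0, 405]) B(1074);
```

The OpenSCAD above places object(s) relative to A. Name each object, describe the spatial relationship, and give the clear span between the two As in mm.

A is a stool. B is a beam. A beam spans the tops of two stools. The clear span between the two stools is 480 mm.

Second stool starts at x = 777; first ends at x = 297; clear span = 777 − 297 = 480 mm.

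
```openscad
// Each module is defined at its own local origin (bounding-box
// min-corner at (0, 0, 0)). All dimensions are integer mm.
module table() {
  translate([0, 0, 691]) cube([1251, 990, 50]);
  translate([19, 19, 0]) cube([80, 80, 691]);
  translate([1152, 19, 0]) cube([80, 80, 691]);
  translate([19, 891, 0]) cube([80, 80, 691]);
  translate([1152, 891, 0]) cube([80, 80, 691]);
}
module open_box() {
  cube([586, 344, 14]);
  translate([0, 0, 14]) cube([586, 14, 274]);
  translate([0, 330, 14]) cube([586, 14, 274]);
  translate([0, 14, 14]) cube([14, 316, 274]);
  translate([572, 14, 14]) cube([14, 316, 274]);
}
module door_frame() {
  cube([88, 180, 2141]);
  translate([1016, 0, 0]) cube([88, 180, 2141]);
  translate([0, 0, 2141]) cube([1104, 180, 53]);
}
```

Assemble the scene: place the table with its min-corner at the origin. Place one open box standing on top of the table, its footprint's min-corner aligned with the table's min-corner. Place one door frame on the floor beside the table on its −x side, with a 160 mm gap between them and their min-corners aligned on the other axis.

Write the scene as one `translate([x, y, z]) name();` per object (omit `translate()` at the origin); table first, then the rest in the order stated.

table();
translate([0, 0, 741]) open_box();
translate([-1264, 0, 0]) door_frame();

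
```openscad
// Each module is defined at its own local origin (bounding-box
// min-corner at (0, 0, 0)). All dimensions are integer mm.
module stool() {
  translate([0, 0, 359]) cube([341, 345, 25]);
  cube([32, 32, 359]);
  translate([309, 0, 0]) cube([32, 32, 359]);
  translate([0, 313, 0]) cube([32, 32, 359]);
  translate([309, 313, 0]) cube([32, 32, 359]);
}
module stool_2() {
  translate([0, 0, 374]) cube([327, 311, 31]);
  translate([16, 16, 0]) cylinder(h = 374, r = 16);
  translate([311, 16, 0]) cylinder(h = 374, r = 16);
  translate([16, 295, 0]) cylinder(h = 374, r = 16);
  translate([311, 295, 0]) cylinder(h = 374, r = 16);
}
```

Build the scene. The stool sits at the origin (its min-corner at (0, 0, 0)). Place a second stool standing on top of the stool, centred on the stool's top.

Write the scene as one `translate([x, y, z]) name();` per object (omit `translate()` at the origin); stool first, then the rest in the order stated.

stool();
translate([7, 17, 384]) stool_2();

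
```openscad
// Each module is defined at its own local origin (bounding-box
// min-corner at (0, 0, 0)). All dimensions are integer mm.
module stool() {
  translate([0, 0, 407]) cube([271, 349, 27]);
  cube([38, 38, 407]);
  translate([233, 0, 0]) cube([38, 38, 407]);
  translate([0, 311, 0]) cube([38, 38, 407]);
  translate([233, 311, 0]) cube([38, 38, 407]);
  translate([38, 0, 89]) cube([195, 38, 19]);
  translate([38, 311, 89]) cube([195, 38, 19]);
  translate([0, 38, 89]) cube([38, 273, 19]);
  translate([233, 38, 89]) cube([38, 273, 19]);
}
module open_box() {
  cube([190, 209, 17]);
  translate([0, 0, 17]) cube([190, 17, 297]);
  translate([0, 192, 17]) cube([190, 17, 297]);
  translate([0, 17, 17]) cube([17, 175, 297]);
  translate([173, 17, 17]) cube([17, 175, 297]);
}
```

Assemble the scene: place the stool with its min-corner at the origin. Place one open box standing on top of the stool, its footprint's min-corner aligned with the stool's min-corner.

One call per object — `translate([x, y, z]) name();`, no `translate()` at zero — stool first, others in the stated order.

stool();
translate([0, 0, 434]) open_box();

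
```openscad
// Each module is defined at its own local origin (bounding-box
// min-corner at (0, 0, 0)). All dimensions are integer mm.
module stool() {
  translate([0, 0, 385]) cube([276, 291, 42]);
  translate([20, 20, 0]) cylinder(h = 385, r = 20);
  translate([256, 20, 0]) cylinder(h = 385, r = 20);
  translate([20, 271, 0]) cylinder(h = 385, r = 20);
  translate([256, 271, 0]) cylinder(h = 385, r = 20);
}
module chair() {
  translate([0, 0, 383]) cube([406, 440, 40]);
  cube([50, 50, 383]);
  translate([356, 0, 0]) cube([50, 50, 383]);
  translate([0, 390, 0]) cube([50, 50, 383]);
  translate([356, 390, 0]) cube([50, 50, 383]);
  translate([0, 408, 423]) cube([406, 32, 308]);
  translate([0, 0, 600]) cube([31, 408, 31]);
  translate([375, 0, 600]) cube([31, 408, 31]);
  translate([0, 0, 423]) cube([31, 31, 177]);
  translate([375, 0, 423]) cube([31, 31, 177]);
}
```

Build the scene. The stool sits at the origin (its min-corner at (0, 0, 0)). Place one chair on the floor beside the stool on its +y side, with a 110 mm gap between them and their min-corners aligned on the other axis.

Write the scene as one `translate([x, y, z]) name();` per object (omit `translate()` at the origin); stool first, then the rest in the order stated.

stool();
translate([0, 401, 0]) chair();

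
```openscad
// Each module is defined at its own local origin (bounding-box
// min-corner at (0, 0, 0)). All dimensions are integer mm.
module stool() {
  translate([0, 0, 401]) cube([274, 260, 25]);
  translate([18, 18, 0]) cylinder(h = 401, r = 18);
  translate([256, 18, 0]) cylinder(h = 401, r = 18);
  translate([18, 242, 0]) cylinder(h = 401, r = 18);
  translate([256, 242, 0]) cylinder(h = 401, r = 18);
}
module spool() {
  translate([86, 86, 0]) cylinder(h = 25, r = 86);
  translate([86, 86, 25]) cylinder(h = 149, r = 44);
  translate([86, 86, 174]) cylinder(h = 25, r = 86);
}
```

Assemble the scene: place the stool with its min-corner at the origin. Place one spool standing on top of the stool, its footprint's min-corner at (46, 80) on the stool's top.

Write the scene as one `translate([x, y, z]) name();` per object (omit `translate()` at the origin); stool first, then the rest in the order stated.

stool();
translate([46, 80, 426]) spool();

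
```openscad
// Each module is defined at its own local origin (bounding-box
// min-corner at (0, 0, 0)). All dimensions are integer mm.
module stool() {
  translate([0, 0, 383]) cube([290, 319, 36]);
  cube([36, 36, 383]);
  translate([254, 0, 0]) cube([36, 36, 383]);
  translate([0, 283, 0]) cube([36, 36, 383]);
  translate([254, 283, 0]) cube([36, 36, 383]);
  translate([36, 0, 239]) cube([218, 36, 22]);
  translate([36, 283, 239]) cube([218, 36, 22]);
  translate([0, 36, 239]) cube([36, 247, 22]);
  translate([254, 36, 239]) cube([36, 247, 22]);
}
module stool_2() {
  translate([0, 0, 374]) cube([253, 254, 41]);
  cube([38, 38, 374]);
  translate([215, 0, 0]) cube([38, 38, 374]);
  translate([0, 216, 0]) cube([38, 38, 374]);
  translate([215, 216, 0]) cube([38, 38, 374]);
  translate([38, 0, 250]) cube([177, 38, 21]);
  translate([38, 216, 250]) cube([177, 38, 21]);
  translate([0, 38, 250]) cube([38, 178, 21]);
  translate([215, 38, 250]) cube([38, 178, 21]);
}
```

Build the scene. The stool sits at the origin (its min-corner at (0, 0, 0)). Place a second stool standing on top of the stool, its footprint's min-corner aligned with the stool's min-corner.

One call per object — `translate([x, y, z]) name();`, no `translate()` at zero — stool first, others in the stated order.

stool();
translate([0, 0, 419]) stool_2();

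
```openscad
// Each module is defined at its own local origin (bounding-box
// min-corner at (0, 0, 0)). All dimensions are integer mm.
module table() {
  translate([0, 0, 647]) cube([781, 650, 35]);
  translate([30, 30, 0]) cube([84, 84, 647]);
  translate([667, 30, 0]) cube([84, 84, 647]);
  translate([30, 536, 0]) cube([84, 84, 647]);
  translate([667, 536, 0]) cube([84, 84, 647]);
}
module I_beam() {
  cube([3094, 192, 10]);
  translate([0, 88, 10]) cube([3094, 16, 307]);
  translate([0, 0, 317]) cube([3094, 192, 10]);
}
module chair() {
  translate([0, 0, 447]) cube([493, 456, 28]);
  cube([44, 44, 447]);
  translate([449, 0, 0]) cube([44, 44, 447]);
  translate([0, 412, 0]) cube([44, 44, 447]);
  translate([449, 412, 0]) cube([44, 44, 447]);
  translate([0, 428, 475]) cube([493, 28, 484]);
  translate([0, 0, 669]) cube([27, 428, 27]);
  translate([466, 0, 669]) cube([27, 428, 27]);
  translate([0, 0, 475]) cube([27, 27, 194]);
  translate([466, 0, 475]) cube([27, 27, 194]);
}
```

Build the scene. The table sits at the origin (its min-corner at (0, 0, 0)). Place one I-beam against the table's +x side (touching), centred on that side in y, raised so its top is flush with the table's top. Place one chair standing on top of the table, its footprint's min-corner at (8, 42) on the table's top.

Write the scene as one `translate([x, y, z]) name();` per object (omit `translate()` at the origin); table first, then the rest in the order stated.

table();
translate([781, 229, 355]) I_beam();
translate([8, 42, 682]) chair();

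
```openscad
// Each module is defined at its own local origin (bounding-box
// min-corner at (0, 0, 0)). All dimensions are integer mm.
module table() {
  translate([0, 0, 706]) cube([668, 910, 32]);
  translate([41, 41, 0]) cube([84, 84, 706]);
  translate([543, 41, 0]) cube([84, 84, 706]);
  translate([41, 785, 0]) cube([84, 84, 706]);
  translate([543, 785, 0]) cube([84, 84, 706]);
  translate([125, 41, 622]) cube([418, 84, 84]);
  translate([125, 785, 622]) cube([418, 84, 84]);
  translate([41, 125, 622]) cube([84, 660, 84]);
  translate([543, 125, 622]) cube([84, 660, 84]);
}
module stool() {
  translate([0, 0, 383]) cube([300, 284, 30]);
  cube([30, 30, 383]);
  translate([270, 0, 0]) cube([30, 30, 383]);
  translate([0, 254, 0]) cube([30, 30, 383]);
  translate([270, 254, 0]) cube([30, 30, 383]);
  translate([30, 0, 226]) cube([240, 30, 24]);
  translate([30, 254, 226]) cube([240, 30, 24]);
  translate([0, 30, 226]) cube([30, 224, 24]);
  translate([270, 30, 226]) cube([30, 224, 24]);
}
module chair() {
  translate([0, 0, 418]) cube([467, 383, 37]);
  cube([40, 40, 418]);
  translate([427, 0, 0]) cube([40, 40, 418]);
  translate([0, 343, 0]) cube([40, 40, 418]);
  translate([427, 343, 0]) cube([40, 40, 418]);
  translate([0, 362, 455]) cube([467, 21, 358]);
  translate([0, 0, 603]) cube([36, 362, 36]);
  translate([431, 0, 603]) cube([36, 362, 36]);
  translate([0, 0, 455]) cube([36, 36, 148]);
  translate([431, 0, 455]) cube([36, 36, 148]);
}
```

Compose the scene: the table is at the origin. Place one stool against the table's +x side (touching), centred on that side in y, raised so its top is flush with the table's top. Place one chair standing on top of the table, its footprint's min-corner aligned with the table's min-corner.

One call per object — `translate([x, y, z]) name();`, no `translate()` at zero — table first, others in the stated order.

table();
translate([668, 313, 325]) stool();
translate([0, 0, 738]) chair();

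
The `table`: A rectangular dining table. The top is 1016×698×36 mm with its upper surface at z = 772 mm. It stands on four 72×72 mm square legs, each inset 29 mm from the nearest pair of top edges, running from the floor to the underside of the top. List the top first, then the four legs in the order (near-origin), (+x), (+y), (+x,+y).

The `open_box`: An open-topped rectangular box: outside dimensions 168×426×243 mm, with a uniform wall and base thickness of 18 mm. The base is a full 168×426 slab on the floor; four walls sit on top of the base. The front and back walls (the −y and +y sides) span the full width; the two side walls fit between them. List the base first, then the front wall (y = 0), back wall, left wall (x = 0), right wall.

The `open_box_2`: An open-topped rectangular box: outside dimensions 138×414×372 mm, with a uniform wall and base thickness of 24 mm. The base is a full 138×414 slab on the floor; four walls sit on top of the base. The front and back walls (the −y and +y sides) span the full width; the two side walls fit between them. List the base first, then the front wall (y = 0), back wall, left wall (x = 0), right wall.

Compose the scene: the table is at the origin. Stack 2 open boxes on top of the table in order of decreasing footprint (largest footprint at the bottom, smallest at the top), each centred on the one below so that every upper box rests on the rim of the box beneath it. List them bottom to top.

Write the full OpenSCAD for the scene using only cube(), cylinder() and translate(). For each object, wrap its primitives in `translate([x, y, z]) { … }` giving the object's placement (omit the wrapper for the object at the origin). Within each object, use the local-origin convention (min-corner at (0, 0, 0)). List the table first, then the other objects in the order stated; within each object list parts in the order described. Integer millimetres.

translate([0, 0, 736]) cube([1016, 698, 36]);
translate([29, 29, 0]) cube([72, 72, 736]);
translate([915, 29, 0]) cube([72, 72, 736]);
translate([29, 597, 0]) cube([72, 72, 736]);
translate([915, 597, 0]) cube([72, 72, 736]);
translate([424, 136, 772]) {
  cube([168, 426, 18]);
  translate([0, 0, 18]) cube([168, 18, 225]);
  translate([0, 408, 18]) cube([168, 18, 225]);
  translate([0, 18, 18]) cube([18, 390, 225]);
  translate([150, 18, 18]) cube([18, 390, 225]);
}
translate([439, 142, 1015]) {
  cube([138, 414, 24]);
  translate([0, 0, 24]) cube([138, 24, 348]);
  translate([0, 390, 24]) cube([138, 24, 348]);
  translate([0, 24, 24]) cube([24, 366, 348]);
  translate([114, 24, 24]) cube([24, 366, 348]);
}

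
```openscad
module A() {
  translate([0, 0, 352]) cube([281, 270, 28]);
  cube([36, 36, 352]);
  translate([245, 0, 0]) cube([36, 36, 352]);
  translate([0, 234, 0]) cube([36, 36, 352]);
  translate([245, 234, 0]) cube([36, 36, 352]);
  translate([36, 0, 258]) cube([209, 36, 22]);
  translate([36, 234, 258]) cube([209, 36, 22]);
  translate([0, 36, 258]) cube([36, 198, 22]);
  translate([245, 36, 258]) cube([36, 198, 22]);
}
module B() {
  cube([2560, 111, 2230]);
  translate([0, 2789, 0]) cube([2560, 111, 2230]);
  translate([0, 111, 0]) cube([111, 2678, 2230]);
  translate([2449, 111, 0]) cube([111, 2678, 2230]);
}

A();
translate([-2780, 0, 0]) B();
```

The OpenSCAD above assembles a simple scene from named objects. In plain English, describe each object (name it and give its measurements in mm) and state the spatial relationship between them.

A is a simple wooden stool: a rectangular seat 281 mm (x) by 270 mm (y), 28 mm thick, top face at z = 380 mm, on four square legs, each 36×36 mm in cross-section. The legs rest on z = 0, each flush with a corner of the seat. Four stretchers, 36 mm wide and 22 mm tall, connect adjacent legs with their undersides at z = 258 mm, each running between the inner faces of the legs it joins and aligned with the legs' outer faces on the other axis.

B is a box-shaped house frame (walls only): outside footprint 2560×2900 mm, wall height 2230 mm, wall thickness 111 mm. The two y-facing walls run the full x-width; the two x-facing walls fit between the inner faces of the y-facing walls.

The house frame is on the floor beside the stool on its −x side.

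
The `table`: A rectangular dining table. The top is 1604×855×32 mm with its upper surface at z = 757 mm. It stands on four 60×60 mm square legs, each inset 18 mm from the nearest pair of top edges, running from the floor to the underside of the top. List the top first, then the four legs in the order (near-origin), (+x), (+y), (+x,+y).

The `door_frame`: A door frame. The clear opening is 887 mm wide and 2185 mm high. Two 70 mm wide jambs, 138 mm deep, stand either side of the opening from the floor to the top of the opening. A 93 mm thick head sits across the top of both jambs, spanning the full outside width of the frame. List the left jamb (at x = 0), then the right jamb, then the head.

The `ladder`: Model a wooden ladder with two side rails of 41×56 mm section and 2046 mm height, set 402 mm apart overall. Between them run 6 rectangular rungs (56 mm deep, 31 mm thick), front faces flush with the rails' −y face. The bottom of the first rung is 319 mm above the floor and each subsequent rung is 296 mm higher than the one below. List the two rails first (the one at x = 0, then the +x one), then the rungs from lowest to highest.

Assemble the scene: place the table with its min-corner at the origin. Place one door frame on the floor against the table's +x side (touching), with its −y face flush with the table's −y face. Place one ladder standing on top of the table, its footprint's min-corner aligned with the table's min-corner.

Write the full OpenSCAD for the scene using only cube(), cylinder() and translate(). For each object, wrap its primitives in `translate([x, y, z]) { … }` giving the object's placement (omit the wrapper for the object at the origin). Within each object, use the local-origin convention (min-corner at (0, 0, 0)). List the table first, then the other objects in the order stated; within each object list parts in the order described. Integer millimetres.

translate([0, 0, 725]) cube([1604, 855, 32]);
translate([18, 18, 0]) cube([60, 60, 725]);
translate([1526, 18, 0]) cube([60, 60, 725]);
translate([18, 777, 0]) cube([60, 60, 725]);
translate([1526, 777, 0]) cube([60, 60, 725]);
translate([1604, 0, 0]) {
  cube([70, 138, 2185]);
  translate([957, 0, 0]) cube([70, 138, 2185]);
  translate([0, 0, 2185]) cube([1027, 138, 93]);
}
translate([0, 0, 757]) {
  cube([41, 56, 2046]);
  translate([361, 0, 0]) cube([41, 56, 2046]);
  translate([41, 0, 319]) cube([320, 56, 31]);
  translate([41, 0, 615]) cube([320, 56, 31]);
  translate([41, 0, 911]) cube([320, 56, 31]);
  translate([41, 0, 1207]) cube([320, 56, 31]);
  translate([41, 0, 1503]) cube([320, 56, 31]);
  translate([41, 0, 1799]) cube([320, 56, 31]);
}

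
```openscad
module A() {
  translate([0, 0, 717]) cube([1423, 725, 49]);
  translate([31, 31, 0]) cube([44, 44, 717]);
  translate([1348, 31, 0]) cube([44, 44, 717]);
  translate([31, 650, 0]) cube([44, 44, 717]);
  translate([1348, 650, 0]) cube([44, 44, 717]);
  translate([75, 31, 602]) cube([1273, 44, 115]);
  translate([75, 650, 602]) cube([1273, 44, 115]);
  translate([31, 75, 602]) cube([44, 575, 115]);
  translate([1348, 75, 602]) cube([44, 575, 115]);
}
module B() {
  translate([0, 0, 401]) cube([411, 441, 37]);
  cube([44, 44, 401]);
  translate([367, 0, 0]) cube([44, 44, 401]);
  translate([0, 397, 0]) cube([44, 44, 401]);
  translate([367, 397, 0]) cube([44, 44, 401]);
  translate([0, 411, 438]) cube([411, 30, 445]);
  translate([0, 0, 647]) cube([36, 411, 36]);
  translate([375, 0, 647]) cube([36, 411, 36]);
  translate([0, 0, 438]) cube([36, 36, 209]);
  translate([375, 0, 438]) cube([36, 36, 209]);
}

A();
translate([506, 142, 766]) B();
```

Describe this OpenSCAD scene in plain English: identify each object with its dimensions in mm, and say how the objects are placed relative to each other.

A is a rectangular dining table. The top is 1423×725×49 mm with its upper surface at z = 766 mm. It stands on four 44×44 mm square legs, each inset 31 mm from the nearest pair of top edges, running from the floor to the underside of the top. Four apron rails, 44 mm thick and 115 mm tall, run between adjacent legs with their top edges flush with the underside of the top and their outer faces flush with the legs' outer faces.

B is a chair: 411×441 mm seat, 37 mm thick, top at z = 438 mm, on four 44 mm square corner legs flush with the seat edges. A 30 mm thick backrest slab spans the full seat width, extending 445 mm above the seat top, its back face flush with the seat's +y edge. Two armrests of 36×36 mm section run along each side from the seat's front edge to the front of the backrest, top faces 245 mm above the seat top and outer faces flush with the seat's x-edges; a 36×36 mm post under the front of each armrest stands on the seat at the front corner.

The chair is on top of the table, centred.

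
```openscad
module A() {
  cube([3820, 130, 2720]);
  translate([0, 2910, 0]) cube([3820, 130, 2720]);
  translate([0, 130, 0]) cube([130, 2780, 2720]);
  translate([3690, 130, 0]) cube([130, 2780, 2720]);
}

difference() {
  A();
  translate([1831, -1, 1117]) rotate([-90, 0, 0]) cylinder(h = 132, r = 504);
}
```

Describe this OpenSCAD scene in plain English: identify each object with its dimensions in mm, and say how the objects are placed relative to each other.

A is the wall frame of a small rectangular building: four walls, each 2720 mm tall and 130 mm thick, enclosing a footprint 3820 mm (x) by 3040 mm (y) outside-to-outside, with no floor or roof. The front and back walls (the −y and +y sides) span the full width; the two side walls fit between them.

The house frame has a circular hole of radius 504 mm through its front wall, centred at (x = 1831, z = 1117).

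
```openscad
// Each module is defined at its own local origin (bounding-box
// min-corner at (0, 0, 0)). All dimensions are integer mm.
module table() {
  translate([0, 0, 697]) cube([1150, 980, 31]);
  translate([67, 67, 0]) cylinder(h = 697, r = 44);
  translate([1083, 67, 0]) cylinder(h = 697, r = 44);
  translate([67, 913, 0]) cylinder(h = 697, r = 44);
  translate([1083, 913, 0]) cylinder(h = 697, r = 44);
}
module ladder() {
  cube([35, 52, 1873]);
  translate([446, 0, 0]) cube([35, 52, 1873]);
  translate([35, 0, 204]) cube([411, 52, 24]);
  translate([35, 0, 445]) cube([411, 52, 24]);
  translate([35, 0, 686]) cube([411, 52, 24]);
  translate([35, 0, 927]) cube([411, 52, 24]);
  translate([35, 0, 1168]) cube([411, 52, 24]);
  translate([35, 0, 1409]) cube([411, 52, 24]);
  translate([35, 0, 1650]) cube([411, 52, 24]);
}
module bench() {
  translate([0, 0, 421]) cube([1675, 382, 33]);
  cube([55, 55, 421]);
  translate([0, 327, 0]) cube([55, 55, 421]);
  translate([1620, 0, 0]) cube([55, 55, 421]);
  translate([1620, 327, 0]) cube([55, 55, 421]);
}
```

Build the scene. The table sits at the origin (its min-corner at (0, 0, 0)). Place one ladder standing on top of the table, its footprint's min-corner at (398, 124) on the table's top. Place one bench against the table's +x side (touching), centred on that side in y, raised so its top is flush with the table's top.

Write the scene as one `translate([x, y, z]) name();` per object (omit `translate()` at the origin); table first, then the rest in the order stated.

table();
translate([398, 124, 728]) ladder();
translate([1150, 299, 274]) bench();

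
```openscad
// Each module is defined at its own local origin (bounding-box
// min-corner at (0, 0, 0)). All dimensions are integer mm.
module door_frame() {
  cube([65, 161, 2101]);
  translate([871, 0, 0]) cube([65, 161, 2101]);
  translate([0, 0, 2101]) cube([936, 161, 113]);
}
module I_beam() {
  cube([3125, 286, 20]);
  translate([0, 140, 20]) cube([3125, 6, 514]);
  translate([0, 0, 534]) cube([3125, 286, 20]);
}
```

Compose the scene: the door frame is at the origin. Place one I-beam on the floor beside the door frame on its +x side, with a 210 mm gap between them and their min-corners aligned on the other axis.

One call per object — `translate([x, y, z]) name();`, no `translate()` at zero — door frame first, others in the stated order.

door_frame();
translate([1146, 0, 0]) I_beam();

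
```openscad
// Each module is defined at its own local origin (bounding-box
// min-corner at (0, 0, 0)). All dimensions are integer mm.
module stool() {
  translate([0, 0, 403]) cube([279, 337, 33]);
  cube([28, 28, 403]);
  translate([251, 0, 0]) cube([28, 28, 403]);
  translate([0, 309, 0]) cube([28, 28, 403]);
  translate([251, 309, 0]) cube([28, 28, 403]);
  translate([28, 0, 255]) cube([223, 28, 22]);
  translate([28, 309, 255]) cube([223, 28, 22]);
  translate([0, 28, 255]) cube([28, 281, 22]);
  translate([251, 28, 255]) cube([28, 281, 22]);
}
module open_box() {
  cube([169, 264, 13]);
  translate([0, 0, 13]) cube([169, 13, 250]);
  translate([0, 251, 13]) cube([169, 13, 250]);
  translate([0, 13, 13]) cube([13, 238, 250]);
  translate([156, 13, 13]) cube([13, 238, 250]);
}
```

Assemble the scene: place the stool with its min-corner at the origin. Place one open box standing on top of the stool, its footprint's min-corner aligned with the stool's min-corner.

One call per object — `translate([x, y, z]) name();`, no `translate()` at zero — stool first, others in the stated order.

stool();
translate([0, 0, 436]) open_box();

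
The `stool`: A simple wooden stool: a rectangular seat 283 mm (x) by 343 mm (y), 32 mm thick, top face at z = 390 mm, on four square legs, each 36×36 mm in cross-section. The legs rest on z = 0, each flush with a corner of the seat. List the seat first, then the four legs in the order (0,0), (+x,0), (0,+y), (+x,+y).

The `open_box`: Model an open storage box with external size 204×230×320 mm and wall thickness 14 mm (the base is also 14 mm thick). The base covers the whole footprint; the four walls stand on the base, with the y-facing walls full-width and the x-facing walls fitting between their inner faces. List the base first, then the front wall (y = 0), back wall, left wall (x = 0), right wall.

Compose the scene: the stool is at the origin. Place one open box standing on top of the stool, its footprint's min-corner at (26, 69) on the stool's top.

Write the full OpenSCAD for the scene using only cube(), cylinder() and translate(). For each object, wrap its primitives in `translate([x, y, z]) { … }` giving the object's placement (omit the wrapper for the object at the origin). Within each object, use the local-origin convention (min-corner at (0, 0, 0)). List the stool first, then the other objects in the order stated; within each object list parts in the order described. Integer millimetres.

translate([0, 0, 358]) cube([283, 343, 32]);
cube([36, 36, 358]);
translate([247, 0, 0]) cube([36, 36, 358]);
translate([0, 307, 0]) cube([36, 36, 358]);
translate([247, 307, 0]) cube([36, 36, 358]);
translate([26, 69, 390]) {
  cube([204, 230, 14]);
  translate([0, 0, 14]) cube([204, 14, 306]);
  translate([0, 216, 14]) cube([204, 14, 306]);
  translate([0, 14, 14]) cube([14, 202, 306]);
  translate([190, 14, 14]) cube([14, 202, 306]);
}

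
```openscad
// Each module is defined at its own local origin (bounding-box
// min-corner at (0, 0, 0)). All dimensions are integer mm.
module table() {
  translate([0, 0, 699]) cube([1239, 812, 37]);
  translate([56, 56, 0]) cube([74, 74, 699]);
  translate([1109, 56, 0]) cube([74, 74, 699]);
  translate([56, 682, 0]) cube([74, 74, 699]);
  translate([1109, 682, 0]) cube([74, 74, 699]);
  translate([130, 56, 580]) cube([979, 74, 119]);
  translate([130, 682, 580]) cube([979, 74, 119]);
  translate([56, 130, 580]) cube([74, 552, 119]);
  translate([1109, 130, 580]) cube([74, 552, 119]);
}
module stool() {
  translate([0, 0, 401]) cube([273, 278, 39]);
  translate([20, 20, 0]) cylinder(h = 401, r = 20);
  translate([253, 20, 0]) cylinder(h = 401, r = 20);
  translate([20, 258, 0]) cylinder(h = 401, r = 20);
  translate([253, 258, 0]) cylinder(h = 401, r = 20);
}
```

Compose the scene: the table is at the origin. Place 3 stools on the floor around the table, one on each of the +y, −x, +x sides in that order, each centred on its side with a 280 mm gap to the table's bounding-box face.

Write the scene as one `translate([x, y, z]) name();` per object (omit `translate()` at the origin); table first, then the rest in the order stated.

table();
translate([483, 1092, 0]) stool();
translate([-553, 267, 0]) stool();
translate([1519, 267, 0]) stool();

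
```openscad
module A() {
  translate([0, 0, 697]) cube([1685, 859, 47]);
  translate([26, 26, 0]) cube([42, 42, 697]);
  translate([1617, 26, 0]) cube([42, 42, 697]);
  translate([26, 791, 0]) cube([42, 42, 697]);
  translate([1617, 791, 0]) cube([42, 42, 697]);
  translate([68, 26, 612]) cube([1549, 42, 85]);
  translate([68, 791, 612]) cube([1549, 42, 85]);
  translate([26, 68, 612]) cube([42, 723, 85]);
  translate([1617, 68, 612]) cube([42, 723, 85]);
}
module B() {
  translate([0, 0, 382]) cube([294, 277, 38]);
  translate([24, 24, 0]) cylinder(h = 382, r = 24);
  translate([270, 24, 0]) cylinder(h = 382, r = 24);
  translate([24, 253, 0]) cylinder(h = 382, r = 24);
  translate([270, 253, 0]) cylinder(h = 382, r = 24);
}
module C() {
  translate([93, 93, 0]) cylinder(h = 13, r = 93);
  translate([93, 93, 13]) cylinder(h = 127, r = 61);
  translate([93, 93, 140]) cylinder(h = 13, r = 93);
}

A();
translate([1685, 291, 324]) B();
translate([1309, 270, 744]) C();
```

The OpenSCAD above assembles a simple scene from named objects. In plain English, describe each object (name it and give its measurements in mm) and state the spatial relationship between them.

A is a rectangular dining table. The top is 1685×859×47 mm with its upper surface at z = 744 mm. It stands on four 42×42 mm square legs, each inset 26 mm from the nearest pair of top edges, running from the floor to the underside of the top. Four apron rails, 42 mm thick and 85 mm tall, run between adjacent legs with their top edges flush with the underside of the top and their outer faces flush with the legs' outer faces.

B is a four-legged stool. The seat is 294×277 mm, 38 mm thick, top at z = 420 mm. It stands on four round legs, each 48 mm in diameter, from z = 0 to the seat underside, each leg's axis is inset half a diameter from the nearest pair of seat edges (so the leg's bounding box is flush with the corner).

C is a spool: two coaxial disc flanges of radius 93 mm and thickness 13 mm, joined by a core cylinder of radius 61 mm and height 127 mm. The lower flange rests on z = 0 and the three cylinders share a vertical axis.

The stool is beside the table with their tops flush at z = 744. The spool is on top of the table.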